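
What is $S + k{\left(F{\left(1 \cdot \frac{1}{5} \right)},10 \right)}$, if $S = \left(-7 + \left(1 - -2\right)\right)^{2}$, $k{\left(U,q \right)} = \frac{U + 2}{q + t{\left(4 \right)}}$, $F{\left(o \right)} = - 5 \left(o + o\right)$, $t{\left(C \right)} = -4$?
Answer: $16$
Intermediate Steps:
$F{\left(o \right)} = - 10 o$ ($F{\left(o \right)} = - 5 \cdot 2 o = - 10 o$)
$k{\left(U,q \right)} = \frac{2 + U}{-4 + q}$ ($k{\left(U,q \right)} = \frac{U + 2}{q - 4} = \frac{2 + U}{-4 + q}$)
$S = 16$ ($S = \left(-7 + \left(1 + 2\right)\right)^{2} = \left(-7 + 3\right)^{2} = \left(-4\right)^{2} = 16$)
$S + k{\left(F{\left(1 \cdot \frac{1}{5} \right)},10 \right)} = 16 + \frac{2 - 10 \cdot 1 \cdot \frac{1}{5}}{-4 + 10} = 16 + \frac{2 - 10 \cdot 1 \cdot \frac{1}{5}}{6} = 16 + \frac{2 - 2}{6} = 16 + \frac{1}{6} \cdot 0 = 16 + 0 = 16$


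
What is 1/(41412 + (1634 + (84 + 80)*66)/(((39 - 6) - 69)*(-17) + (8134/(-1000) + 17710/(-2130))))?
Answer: 63426229/2627933772348 ≈ 2.4135e-5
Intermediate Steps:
1/(41412 + (1634 + (84 + 80)*66)/(((39 - 6) - 69)*(-17) + (8134/(-1000) + 17710/(-2130)))) = 1/(41412 + (1634 + 164*66)/((33 - 69)*(-17) + (8134*(-1/1000) + 17710*(-1/2130)))) = 1/(41412 + (1634 + 10824)/(-36*(-17) + (-4067/500 - 1771/213))) = 1/(41412 + 12458/(612 - 1751771/106500)) = 1/(41412 + 12458/(63426229/106500)) = 1/(41412 + 12458*(106500/63426229)) = 1/(41412 + 1326777000/63426229) = 1/(2627933772348/63426229) = 63426229/2627933772348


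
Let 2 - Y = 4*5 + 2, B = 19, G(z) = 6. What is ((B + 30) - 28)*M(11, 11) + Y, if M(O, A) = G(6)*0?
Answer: -20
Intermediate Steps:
M(O, A) = 0 (M(O, A) = 6*0 = 0)
Y = -20 (Y = 2 - (4*5 + 2) = 2 - (20 + 2) = 2 - 1*22 = 2 - 22 = -20)
((B + 30) - 28)*M(11, 11) + Y = ((19 + 30) - 28)*0 - 20 = (49 - 28)*0 - 20 = 21*0 - 20 = 0 - 20 = -20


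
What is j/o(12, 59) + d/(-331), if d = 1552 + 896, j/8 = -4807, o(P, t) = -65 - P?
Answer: 1140040/2317 ≈ 492.03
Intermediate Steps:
j = -38456 (j = 8*(-4807) = -38456)
d = 2448
j/o(12, 59) + d/(-331) = -38456/(-65 - 1*12) + 2448/(-331) = -38456/(-65 - 12) + 2448*(-1/331) = -38456/(-77) - 2448/331 = -38456*(-1/77) - 2448/331 = 3496/7 - 2448/331 = 1140040/2317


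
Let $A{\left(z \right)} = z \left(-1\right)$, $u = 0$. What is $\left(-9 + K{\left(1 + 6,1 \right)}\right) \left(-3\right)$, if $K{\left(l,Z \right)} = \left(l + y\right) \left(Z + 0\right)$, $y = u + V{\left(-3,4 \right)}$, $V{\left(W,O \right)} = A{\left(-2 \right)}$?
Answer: $0$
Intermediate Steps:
$A{\left(z \right)} = - z$
$V{\left(W,O \right)} = 2$ ($V{\left(W,O \right)} = \left(-1\right) \left(-2\right) = 2$)
$y = 2$ ($y = 0 + 2 = 2$)
$K{\left(l,Z \right)} = Z \left(2 + l\right)$ ($K{\left(l,Z \right)} = \left(l + 2\right) \left(Z + 0\right) = \left(2 + l\right) Z = Z \left(2 + l\right)$)
$\left(-9 + K{\left(1 + 6,1 \right)}\right) \left(-3\right) = \left(-9 + 1 \left(2 + \left(1 + 6\right)\right)\right) \left(-3\right) = \left(-9 + 1 \left(2 + 7\right)\right) \left(-3\right) = \left(-9 + 1 \cdot 9\right) \left(-3\right) = \left(-9 + 9\right) \left(-3\right) = 0 \left(-3\right) = 0$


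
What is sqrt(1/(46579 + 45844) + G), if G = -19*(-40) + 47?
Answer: sqrt(6893402912126)/92423 ≈ 28.408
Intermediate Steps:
G = 807 (G = 760 + 47 = 807)
sqrt(1/(46579 + 45844) + G) = sqrt(1/(46579 + 45844) + 807) = sqrt(1/92423 + 807) = sqrt(74585362/92423) = sqrt(6893402912126)/92423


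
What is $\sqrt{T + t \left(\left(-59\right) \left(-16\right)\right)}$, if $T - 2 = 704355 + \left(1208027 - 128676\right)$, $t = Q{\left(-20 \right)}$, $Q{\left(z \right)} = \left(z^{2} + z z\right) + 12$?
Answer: $2 \sqrt{637559} \approx 1596.9$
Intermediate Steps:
$Q{\left(z \right)} = 12 + 2 z^{2}$ ($Q{\left(z \right)} = \left(z^{2} + z^{2}\right) + 12 = 2 z^{2} + 12 = 12 + 2 z^{2}$)
$t = 812$ ($t = 12 + 2 \left(-20\right)^{2} = 12 + 2 \cdot 400 = 12 + 800 = 812$)
$T = 1783708$ ($T = 2 + \left(704355 + \left(1208027 - 128676\right)\right) = 2 + \left(704355 + 1079351\right) = 2 + 1783706 = 1783708$)
$\sqrt{T + t \left(\left(-59\right) \left(-16\right)\right)} = \sqrt{1783708 + 812 \left(\left(-59\right) \left(-16\right)\right)} = \sqrt{1783708 + 812 \cdot 944} = \sqrt{1783708 + 766528} = \sqrt{2550236} = 2 \sqrt{637559}$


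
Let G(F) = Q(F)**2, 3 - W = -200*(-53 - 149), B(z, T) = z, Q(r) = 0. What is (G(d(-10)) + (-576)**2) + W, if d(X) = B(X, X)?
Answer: 291379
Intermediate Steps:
d(X) = X
W = -40397 (W = 3 - (-200)*(-53 - 149) = 3 - (-200)*(-202) = 3 - 1*40400 = 3 - 40400 = -40397)
G(F) = 0 (G(F) = 0**2 = 0)
(G(d(-10)) + (-576)**2) + W = (0 + (-576)**2) - 40397 = (0 + 331776) - 40397 = 331776 - 40397 = 291379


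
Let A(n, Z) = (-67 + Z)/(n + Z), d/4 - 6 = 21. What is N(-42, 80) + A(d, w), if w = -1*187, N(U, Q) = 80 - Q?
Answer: 254/79 ≈ 3.2152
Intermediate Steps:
d = 108 (d = 24 + 4*21 = 24 + 84 = 108)
w = -187
A(n, Z) = (-67 + Z)/(Z + n)
N(-42, 80) + A(d, w) = (80 - 1*80) + (-67 - 187)/(-187 + 108) = (80 - 80) - 254/(-79) = 0 - 1/79*(-254) = 0 + 254/79 = 254/79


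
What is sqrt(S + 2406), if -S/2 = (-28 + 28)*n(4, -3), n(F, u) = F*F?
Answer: sqrt(2406) ≈ 49.051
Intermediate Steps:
n(F, u) = F**2
S = 0 (S = -2*(-28 + 28)*4**2 = -0*16 = -2*0 = 0)
sqrt(S + 2406) = sqrt(0 + 2406) = sqrt(2406)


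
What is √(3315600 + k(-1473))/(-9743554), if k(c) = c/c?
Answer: -√3315601/9743554 ≈ -0.00018688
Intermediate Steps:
k(c) = 1
√(3315600 + k(-1473))/(-9743554) = √(3315600 + 1)/(-9743554) = √3315601*(-1/9743554) = -√3315601/9743554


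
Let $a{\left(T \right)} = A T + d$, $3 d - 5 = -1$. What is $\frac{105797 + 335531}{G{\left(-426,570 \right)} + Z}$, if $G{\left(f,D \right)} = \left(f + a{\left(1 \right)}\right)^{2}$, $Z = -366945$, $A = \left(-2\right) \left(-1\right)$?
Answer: $- \frac{3971952}{1694681} \approx -2.3438$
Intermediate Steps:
$d = \frac{4}{3}$ ($d = \frac{5}{3} + \frac{1}{3} \left(-1\right) = \frac{5}{3} - \frac{1}{3} = \frac{4}{3} \approx 1.3333$)
$A = 2$
$a{\left(T \right)} = \frac{4}{3} + 2 T$ ($a{\left(T \right)} = 2 T + \frac{4}{3} = \frac{4}{3} + 2 T$)
$G{\left(f,D \right)} = \left(\frac{10}{3} + f\right)^{2}$ ($G{\left(f,D \right)} = \left(f + \left(\frac{4}{3} + 2 \cdot 1\right)\right)^{2} = \left(f + \left(\frac{4}{3} + 2\right)\right)^{2} = \left(f + \frac{10}{3}\right)^{2} = \left(\frac{10}{3} + f\right)^{2}$)
$\frac{105797 + 335531}{G{\left(-426,570 \right)} + Z} = \frac{105797 + 335531}{\frac{\left(10 + 3 \left(-426\right)\right)^{2}}{9} - 366945} = \frac{441328}{\frac{\left(10 - 1278\right)^{2}}{9} - 366945} = \frac{441328}{\frac{\left(-1268\right)^{2}}{9} - 366945} = \frac{441328}{\frac{1}{9} \cdot 1607824 - 366945} = \frac{441328}{\frac{1607824}{9} - 366945} = \frac{441328}{- \frac{1694681}{9}} = 441328 \left(- \frac{9}{1694681}\right) = - \frac{3971952}{1694681}$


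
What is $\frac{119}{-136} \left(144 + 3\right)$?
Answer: $- \frac{1029}{8} \approx -128.63$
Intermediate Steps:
$\frac{119}{-136} \left(144 + 3\right) = 119 \left(- \frac{1}{136}\right) 147 = \left(- \frac{7}{8}\right) 147 = - \frac{1029}{8}$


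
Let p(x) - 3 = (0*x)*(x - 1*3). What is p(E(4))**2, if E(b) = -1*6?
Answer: 9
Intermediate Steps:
E(b) = -6
p(x) = 3 (p(x) = 3 + (0*x)*(x - 1*3) = 3 + 0*(x - 3) = 3 + 0*(-3 + x) = 3 + 0 = 3)
p(E(4))**2 = 3**2 = 9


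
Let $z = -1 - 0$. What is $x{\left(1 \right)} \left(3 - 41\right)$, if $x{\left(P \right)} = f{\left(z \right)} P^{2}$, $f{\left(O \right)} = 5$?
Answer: $-190$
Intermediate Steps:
$z = -1$ ($z = -1 + 0 = -1$)
$x{\left(P \right)} = 5 P^{2}$
$x{\left(1 \right)} \left(3 - 41\right) = 5 \cdot 1^{2} \left(3 - 41\right) = 5 \cdot 1 \left(-38\right) = 5 \left(-38\right) = -190$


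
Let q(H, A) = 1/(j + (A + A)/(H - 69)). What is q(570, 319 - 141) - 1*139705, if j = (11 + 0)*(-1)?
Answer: -720179776/5155 ≈ -1.3971e+5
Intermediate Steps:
j = -11 (j = 11*(-1) = -11)
q(H, A) = 1/(-11 + 2*A/(-69 + H)) (q(H, A) = 1/(-11 + (A + A)/(H - 69)) = 1/(-11 + (2*A)/(-69 + H)) = 1/(-11 + 2*A/(-69 + H)))
q(570, 319 - 141) - 1*139705 = (-69 + 570)/(759 - 11*570 + 2*(319 - 141)) - 1*139705 = 501/(759 - 6270 + 2*178) - 139705 = 501/(759 - 6270 + 356) - 139705 = 501/(-5155) - 139705 = -1/5155*501 - 139705 = -501/5155 - 139705 = -720179776/5155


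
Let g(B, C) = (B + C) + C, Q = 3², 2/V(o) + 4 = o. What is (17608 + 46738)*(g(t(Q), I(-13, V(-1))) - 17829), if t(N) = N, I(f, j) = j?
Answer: -5733485984/5 ≈ -1.1467e+9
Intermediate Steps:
V(o) = 2/(-4 + o)
Q = 9
g(B, C) = B + 2*C
(17608 + 46738)*(g(t(Q), I(-13, V(-1))) - 17829) = (17608 + 46738)*((9 + 2*(2/(-4 - 1))) - 17829) = 64346*((9 + 2*(2/(-5))) - 17829) = 64346*((9 + 2*(2*(-⅕))) - 17829) = 64346*((9 + 2*(-⅖)) - 17829) = 64346*((9 - ⅘) - 17829) = 64346*(41/5 - 17829) = 64346*(-89104/5) = -5733485984/5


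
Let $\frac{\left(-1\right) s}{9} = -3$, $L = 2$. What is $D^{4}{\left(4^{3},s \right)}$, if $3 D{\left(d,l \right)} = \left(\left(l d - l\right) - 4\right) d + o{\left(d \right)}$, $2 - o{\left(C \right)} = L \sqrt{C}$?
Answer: $1716873521625401616$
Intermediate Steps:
$s = 27$ ($s = \left(-9\right) \left(-3\right) = 27$)
$o{\left(C \right)} = 2 - 2 \sqrt{C}$
$D{\left(d,l \right)} = \frac{2}{3} - \frac{2 \sqrt{d}}{3} + \frac{d \left(-4 - l + d l\right)}{3}$ ($D{\left(d,l \right)} = \frac{\left(\left(l d - l\right) - 4\right) d - \left(-2 + 2 \sqrt{d}\right)}{3} = \frac{\left(\left(d l - l\right) - 4\right) d - \left(-2 + 2 \sqrt{d}\right)}{3} = \frac{\left(\left(- l + d l\right) - 4\right) d - \left(-2 + 2 \sqrt{d}\right)}{3} = \frac{\left(-4 - l + d l\right) d - \left(-2 + 2 \sqrt{d}\right)}{3} = \frac{d \left(-4 - l + d l\right) - \left(-2 + 2 \sqrt{d}\right)}{3} = \frac{2 - 2 \sqrt{d} + d \left(-4 - l + d l\right)}{3} = \frac{2}{3} - \frac{2 \sqrt{d}}{3} + \frac{d \left(-4 - l + d l\right)}{3}$)
$D^{4}{\left(4^{3},s \right)} = \left(\frac{2}{3} - \frac{4 \cdot 4^{3}}{3} - \frac{2 \sqrt{4^{3}}}{3} - \frac{1}{3} \cdot 4^{3} \cdot 27 + \frac{1}{3} \cdot 27 \left(4^{3}\right)^{2}\right)^{4} = \left(\frac{2}{3} - \frac{256}{3} - \frac{2 \sqrt{64}}{3} - \frac{64}{3} \cdot 27 + \frac{1}{3} \cdot 27 \cdot 64^{2}\right)^{4} = \left(\frac{2}{3} - \frac{256}{3} - \frac{16}{3} - 576 + \frac{1}{3} \cdot 27 \cdot 4096\right)^{4} = \left(\frac{2}{3} - \frac{256}{3} - \frac{16}{3} - 576 + 36864\right)^{4} = 36198^{4} = 1716873521625401616$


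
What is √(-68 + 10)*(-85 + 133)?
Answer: 48*I*√58 ≈ 365.56*I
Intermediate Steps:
√(-68 + 10)*(-85 + 133) = √(-58)*48 = (I*√58)*48 = 48*I*√58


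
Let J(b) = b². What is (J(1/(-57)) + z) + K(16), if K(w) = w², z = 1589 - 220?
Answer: 5279626/3249 ≈ 1625.0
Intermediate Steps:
z = 1369
(J(1/(-57)) + z) + K(16) = ((1/(-57))² + 1369) + 16² = ((-1/57)² + 1369) + 256 = (1/3249 + 1369) + 256 = 4447882/3249 + 256 = 5279626/3249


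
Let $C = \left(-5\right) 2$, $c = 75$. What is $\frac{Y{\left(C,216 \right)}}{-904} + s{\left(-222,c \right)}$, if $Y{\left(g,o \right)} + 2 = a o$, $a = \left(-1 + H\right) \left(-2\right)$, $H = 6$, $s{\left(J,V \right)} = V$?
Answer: $\frac{34981}{452} \approx 77.392$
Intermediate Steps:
$a = -10$ ($a = \left(-1 + 6\right) \left(-2\right) = 5 \left(-2\right) = -10$)
$C = -10$
$Y{\left(g,o \right)} = -2 - 10 o$
$\frac{Y{\left(C,216 \right)}}{-904} + s{\left(-222,c \right)} = \frac{-2 - 2160}{-904} + 75 = \left(-2 - 2160\right) \left(- \frac{1}{904}\right) + 75 = \left(-2162\right) \left(- \frac{1}{904}\right) + 75 = \frac{1081}{452} + 75 = \frac{34981}{452}$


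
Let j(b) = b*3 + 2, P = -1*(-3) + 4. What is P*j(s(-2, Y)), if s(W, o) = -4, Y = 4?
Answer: -70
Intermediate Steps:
P = 7 (P = 3 + 4 = 7)
j(b) = 2 + 3*b (j(b) = 3*b + 2 = 2 + 3*b)
P*j(s(-2, Y)) = 7*(2 + 3*(-4)) = 7*(2 - 12) = 7*(-10) = -70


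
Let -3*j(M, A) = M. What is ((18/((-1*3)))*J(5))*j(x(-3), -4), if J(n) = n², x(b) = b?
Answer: -150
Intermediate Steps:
j(M, A) = -M/3
((18/((-1*3)))*J(5))*j(x(-3), -4) = ((18/((-1*3)))*5²)*(-⅓*(-3)) = ((18/(-3))*25)*1 = ((18*(-⅓))*25)*1 = -6*25*1 = -150*1 = -150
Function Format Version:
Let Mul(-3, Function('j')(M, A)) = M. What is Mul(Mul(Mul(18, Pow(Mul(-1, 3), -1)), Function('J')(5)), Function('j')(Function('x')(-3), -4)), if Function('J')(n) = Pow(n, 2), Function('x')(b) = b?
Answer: -150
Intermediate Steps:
Function('j')(M, A) = Mul(Rational(-1, 3), M)
Mul(Mul(Mul(18, Pow(Mul(-1, 3), -1)), Function('J')(5)), Function('j')(Function('x')(-3), -4)) = Mul(Mul(Mul(18, Pow(Mul(-1, 3), -1)), Pow(5, 2)), Mul(Rational(-1, 3), -3)) = Mul(Mul(Mul(18, Pow(-3, -1)), 25), 1) = Mul(Mul(Mul(18, Rational(-1, 3)), 25), 1) = Mul(Mul(-6, 25), 1) = Mul(-150, 1) = -150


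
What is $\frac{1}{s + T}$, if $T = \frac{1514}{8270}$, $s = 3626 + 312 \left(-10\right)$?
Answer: $\frac{4135}{2093067} \approx 0.0019756$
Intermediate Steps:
$s = 506$ ($s = 3626 - 3120 = 506$)
$T = \frac{757}{4135}$ ($T = 1514 \cdot \frac{1}{8270} = \frac{757}{4135} \approx 0.18307$)
$\frac{1}{s + T} = \frac{1}{506 + \frac{757}{4135}} = \frac{1}{\frac{2093067}{4135}} = \frac{4135}{2093067}$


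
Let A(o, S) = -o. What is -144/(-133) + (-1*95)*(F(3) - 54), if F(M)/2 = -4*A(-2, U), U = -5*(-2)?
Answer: 884594/133 ≈ 6651.1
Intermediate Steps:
U = 10
F(M) = -16 (F(M) = 2*(-(-4)*(-2)) = 2*(-4*2) = 2*(-8) = -16)
-144/(-133) + (-1*95)*(F(3) - 54) = -144/(-133) + (-1*95)*(-16 - 54) = -144*(-1/133) - 95*(-70) = 144/133 + 6650 = 884594/133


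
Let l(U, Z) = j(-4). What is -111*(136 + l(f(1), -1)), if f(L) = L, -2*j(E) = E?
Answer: -15318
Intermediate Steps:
j(E) = -E/2
l(U, Z) = 2 (l(U, Z) = -½*(-4) = 2)
-111*(136 + l(f(1), -1)) = -111*(136 + 2) = -111*138 = -15318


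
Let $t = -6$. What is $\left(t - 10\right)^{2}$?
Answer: $256$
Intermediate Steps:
$\left(t - 10\right)^{2} = \left(-6 - 10\right)^{2} = \left(-16\right)^{2} = 256$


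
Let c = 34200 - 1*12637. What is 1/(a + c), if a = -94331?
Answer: -1/72768 ≈ -1.3742e-5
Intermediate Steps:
c = 21563 (c = 34200 - 12637 = 21563)
1/(a + c) = 1/(-94331 + 21563) = 1/(-72768) = -1/72768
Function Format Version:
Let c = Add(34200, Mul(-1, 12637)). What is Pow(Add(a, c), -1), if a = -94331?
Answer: Rational(-1, 72768) ≈ -1.3742e-5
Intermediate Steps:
c = 21563 (c = Add(34200, -12637) = 21563)
Pow(Add(a, c), -1) = Pow(Add(-94331, 21563), -1) = Pow(-72768, -1) = Rational(-1, 72768)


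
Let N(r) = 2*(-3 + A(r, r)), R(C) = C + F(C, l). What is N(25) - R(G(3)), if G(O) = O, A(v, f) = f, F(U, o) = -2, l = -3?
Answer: 43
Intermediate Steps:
R(C) = -2 + C (R(C) = C - 2 = -2 + C)
N(r) = -6 + 2*r (N(r) = 2*(-3 + r) = -6 + 2*r)
N(25) - R(G(3)) = (-6 + 2*25) - (-2 + 3) = (-6 + 50) - 1*1 = 44 - 1 = 43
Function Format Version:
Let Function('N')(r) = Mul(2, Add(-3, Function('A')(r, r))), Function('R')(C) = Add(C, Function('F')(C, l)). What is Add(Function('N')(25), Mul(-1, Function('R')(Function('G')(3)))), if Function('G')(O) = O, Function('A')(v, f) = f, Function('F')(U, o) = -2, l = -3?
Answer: 43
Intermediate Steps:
Function('R')(C) = Add(-2, C) (Function('R')(C) = Add(C, -2) = Add(-2, C))
Function('N')(r) = Add(-6, Mul(2, r)) (Function('N')(r) = Mul(2, Add(-3, r)) = Add(-6, Mul(2, r)))
Add(Function('N')(25), Mul(-1, Function('R')(Function('G')(3)))) = Add(Add(-6, Mul(2, 25)), Mul(-1, Add(-2, 3))) = Add(Add(-6, 50), Mul(-1, 1)) = Add(44, -1) = 43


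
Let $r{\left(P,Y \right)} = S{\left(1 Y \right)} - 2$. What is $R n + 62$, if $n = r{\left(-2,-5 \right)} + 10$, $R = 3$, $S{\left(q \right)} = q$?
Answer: $71$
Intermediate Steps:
$r{\left(P,Y \right)} = -2 + Y$ ($r{\left(P,Y \right)} = 1 Y - 2 = Y - 2 = -2 + Y$)
$n = 3$ ($n = \left(-2 - 5\right) + 10 = -7 + 10 = 3$)
$R n + 62 = 3 \cdot 3 + 62 = 9 + 62 = 71$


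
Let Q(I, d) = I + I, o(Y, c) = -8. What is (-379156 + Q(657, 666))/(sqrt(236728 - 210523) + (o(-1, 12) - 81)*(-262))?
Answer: -8810519756/543702919 + 377842*sqrt(26205)/543702919 ≈ -16.092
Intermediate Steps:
Q(I, d) = 2*I
(-379156 + Q(657, 666))/(sqrt(236728 - 210523) + (o(-1, 12) - 81)*(-262)) = (-379156 + 2*657)/(sqrt(236728 - 210523) + (-8 - 81)*(-262)) = (-379156 + 1314)/(sqrt(26205) - 89*(-262)) = -377842/(sqrt(26205) + 23318) = -377842/(23318 + sqrt(26205))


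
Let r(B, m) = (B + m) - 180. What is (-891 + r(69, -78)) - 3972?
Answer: -5052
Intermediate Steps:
r(B, m) = -180 + B + m
(-891 + r(69, -78)) - 3972 = (-891 + (-180 + 69 - 78)) - 3972 = (-891 - 189) - 3972 = -1080 - 3972 = -5052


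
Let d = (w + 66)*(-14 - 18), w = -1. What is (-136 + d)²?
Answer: 4910656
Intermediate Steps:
d = -2080 (d = (-1 + 66)*(-14 - 18) = 65*(-32) = -2080)
(-136 + d)² = (-136 - 2080)² = (-2216)² = 4910656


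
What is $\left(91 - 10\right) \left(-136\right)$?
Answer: $-11016$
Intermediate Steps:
$\left(91 - 10\right) \left(-136\right) = 81 \left(-136\right) = -11016$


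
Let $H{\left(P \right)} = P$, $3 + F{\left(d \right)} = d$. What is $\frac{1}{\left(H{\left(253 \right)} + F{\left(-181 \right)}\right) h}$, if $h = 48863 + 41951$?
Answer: $\frac{1}{6266166} \approx 1.5959 \cdot 10^{-7}$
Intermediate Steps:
$F{\left(d \right)} = -3 + d$
$h = 90814$
$\frac{1}{\left(H{\left(253 \right)} + F{\left(-181 \right)}\right) h} = \frac{1}{\left(253 - 184\right) 90814} = \frac{1}{253 - 184} \cdot \frac{1}{90814} = \frac{1}{69} \cdot \frac{1}{90814} = \frac{1}{6266166}$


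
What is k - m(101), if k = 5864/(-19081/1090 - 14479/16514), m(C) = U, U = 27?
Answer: -7155464983/20680359 ≈ -346.00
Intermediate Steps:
m(C) = 27
k = -6597095290/20680359 (k = 5864/(-19081*1/1090 - 14479*1/16514) = 5864/(-19081/1090 - 14479/16514) = 5864/(-82721436/4500065) = 5864*(-4500065/82721436) = -6597095290/20680359 ≈ -319.00)
k - m(101) = -6597095290/20680359 - 1*27 = -6597095290/20680359 - 27 = -7155464983/20680359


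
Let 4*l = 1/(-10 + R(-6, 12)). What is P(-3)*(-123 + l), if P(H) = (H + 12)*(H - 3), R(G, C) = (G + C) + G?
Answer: 132867/20 ≈ 6643.4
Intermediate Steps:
R(G, C) = C + 2*G (R(G, C) = (C + G) + G = C + 2*G)
P(H) = (-3 + H)*(12 + H) (P(H) = (12 + H)*(-3 + H) = (-3 + H)*(12 + H))
l = -1/40 (l = 1/(4*(-10 + (12 + 2*(-6)))) = 1/(4*(-10 + (12 - 12))) = 1/(4*(-10 + 0)) = (1/4)/(-10) = (1/4)*(-1/10) = -1/40 ≈ -0.025000)
P(-3)*(-123 + l) = (-36 + (-3)**2 + 9*(-3))*(-123 - 1/40) = (-36 + 9 - 27)*(-4921/40) = -54*(-4921/40) = 132867/20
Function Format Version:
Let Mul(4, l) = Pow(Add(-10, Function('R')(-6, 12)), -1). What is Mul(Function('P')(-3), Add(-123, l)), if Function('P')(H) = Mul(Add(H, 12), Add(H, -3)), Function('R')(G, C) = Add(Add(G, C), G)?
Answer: Rational(132867, 20) ≈ 6643.4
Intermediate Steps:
Function('R')(G, C) = Add(C, Mul(2, G)) (Function('R')(G, C) = Add(Add(C, G), G) = Add(C, Mul(2, G)))
Function('P')(H) = Mul(Add(-3, H), Add(12, H)) (Function('P')(H) = Mul(Add(12, H), Add(-3, H)) = Mul(Add(-3, H), Add(12, H)))
l = Rational(-1, 40) (l = Mul(Rational(1, 4), Pow(Add(-10, Add(12, Mul(2, -6))), -1)) = Mul(Rational(1, 4), Pow(Add(-10, Add(12, -12)), -1)) = Mul(Rational(1, 4), Pow(Add(-10, 0), -1)) = Mul(Rational(1, 4), Pow(-10, -1)) = Mul(Rational(1, 4), Rational(-1, 10)) = Rational(-1, 40) ≈ -0.025000)
Mul(Function('P')(-3), Add(-123, l)) = Mul(Add(-36, Pow(-3, 2), Mul(9, -3)), Add(-123, Rational(-1, 40))) = Mul(Add(-36, 9, -27), Rational(-4921, 40)) = Mul(-54, Rational(-4921, 40)) = Rational(132867, 20)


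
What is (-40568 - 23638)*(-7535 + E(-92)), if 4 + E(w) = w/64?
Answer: 3873130641/8 ≈ 4.8414e+8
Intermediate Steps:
E(w) = -4 + w/64
(-40568 - 23638)*(-7535 + E(-92)) = (-40568 - 23638)*(-7535 + (-4 + (1/64)*(-92))) = -64206*(-7535 + (-4 - 23/16)) = -64206*(-7535 - 87/16) = -64206*(-120647/16) = 3873130641/8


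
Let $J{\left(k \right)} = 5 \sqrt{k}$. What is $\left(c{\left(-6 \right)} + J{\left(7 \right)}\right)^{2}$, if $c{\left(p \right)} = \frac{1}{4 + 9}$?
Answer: $\frac{29576}{169} + \frac{10 \sqrt{7}}{13} \approx 177.04$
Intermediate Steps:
$c{\left(p \right)} = \frac{1}{13}$
$\left(c{\left(-6 \right)} + J{\left(7 \right)}\right)^{2} = \left(\frac{1}{13} + 5 \sqrt{7}\right)^{2}$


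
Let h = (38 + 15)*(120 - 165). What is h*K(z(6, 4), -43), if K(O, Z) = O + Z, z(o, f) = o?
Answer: 88245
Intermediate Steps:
h = -2385 (h = 53*(-45) = -2385)
h*K(z(6, 4), -43) = -2385*(6 - 43) = -2385*(-37) = 88245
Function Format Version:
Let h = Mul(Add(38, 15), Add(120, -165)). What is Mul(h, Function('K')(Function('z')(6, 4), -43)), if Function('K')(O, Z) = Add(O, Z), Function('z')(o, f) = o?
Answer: 88245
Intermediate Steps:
h = -2385 (h = Mul(53, -45) = -2385)
Mul(h, Function('K')(Function('z')(6, 4), -43)) = Mul(-2385, Add(6, -43)) = Mul(-2385, -37) = 88245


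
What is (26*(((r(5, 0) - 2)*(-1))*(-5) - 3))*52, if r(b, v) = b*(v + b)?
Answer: 151424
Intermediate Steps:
r(b, v) = b*(b + v)
(26*(((r(5, 0) - 2)*(-1))*(-5) - 3))*52 = (26*(((5*(5 + 0) - 2)*(-1))*(-5) - 3))*52 = (26*(((5*5 - 2)*(-1))*(-5) - 3))*52 = (26*(((25 - 2)*(-1))*(-5) - 3))*52 = (26*((23*(-1))*(-5) - 3))*52 = (26*(-23*(-5) - 3))*52 = (26*(115 - 3))*52 = (26*112)*52 = 2912*52 = 151424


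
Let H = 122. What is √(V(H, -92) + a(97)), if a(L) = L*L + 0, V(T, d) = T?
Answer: 3*√1059 ≈ 97.627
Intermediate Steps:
a(L) = L² (a(L) = L² + 0 = L²)
√(V(H, -92) + a(97)) = √(122 + 97²) = √(122 + 9409) = √9531 = 3*√1059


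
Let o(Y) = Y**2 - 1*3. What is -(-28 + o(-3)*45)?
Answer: -242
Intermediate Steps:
o(Y) = -3 + Y**2 (o(Y) = Y**2 - 3 = -3 + Y**2)
-(-28 + o(-3)*45) = -(-28 + (-3 + (-3)**2)*45) = -(-28 + (-3 + 9)*45) = -(-28 + 6*45) = -(-28 + 270) = -1*242 = -242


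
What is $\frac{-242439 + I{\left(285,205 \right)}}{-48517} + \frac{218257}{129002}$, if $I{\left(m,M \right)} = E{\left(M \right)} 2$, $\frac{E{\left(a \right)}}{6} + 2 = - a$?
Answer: $\frac{6026390245}{894112862} \approx 6.7401$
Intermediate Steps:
$E{\left(a \right)} = -12 - 6 a$ ($E{\left(a \right)} = -12 + 6 \left(- a\right) = -12 - 6 a$)
$I{\left(m,M \right)} = -24 - 12 M$ ($I{\left(m,M \right)} = \left(-12 - 6 M\right) 2 = -24 - 12 M$)
$\frac{-242439 + I{\left(285,205 \right)}}{-48517} + \frac{218257}{129002} = \frac{-242439 - 2484}{-48517} + \frac{218257}{129002} = \left(-242439 - 2484\right) \left(- \frac{1}{48517}\right) + 218257 \cdot \frac{1}{129002} = \left(-242439 - 2484\right) \left(- \frac{1}{48517}\right) + \frac{218257}{129002} = \left(-244923\right) \left(- \frac{1}{48517}\right) + \frac{218257}{129002} = \frac{34989}{6931} + \frac{218257}{129002} = \frac{6026390245}{894112862}$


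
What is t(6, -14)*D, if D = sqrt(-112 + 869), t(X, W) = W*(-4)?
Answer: 56*sqrt(757) ≈ 1540.8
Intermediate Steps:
t(X, W) = -4*W
D = sqrt(757) ≈ 27.514
t(6, -14)*D = (-4*(-14))*sqrt(757) = 56*sqrt(757)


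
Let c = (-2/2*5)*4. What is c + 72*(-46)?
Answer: -3332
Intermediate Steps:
c = -20 (c = (-2*½*5)*4 = -1*5*4 = -5*4 = -20)
c + 72*(-46) = -20 + 72*(-46) = -20 - 3312 = -3332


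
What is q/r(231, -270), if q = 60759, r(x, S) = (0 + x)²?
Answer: 6751/5929 ≈ 1.1386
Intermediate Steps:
r(x, S) = x²
q/r(231, -270) = 60759/(231²) = 60759/53361 = 60759*(1/53361) = 6751/5929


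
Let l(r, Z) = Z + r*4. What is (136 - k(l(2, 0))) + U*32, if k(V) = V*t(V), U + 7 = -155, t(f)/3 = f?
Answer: -5240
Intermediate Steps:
t(f) = 3*f
l(r, Z) = Z + 4*r
U = -162 (U = -7 - 155 = -162)
k(V) = 3*V² (k(V) = V*(3*V) = 3*V²)
(136 - k(l(2, 0))) + U*32 = (136 - 3*(0 + 4*2)²) - 162*32 = (136 - 3*(0 + 8)²) - 5184 = (136 - 3*8²) - 5184 = (136 - 3*64) - 5184 = (136 - 1*192) - 5184 = (136 - 192) - 5184 = -56 - 5184 = -5240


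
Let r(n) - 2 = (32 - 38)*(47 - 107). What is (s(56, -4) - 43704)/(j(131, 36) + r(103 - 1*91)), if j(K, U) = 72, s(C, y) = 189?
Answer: -43515/434 ≈ -100.27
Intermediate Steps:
r(n) = 362 (r(n) = 2 + (32 - 38)*(47 - 107) = 2 - 6*(-60) = 2 + 360 = 362)
(s(56, -4) - 43704)/(j(131, 36) + r(103 - 1*91)) = (189 - 43704)/(72 + 362) = -43515/434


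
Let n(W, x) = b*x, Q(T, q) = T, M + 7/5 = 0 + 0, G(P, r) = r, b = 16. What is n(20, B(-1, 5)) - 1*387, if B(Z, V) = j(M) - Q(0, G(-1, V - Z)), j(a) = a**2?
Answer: -8891/25 ≈ -355.64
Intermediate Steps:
M = -7/5 (M = -7/5 + (0 + 0) = -7/5 + 0 = -7/5 ≈ -1.4000)
B(Z, V) = 49/25 (B(Z, V) = (-7/5)**2 - 1*0 = 49/25 + 0 = 49/25)
n(W, x) = 16*x
n(20, B(-1, 5)) - 1*387 = 16*(49/25) - 1*387 = 784/25 - 387 = -8891/25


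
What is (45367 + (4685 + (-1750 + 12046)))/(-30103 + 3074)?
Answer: -60348/27029 ≈ -2.2327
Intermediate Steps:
(45367 + (4685 + (-1750 + 12046)))/(-30103 + 3074) = (45367 + (4685 + 10296))/(-27029) = (45367 + 14981)*(-1/27029) = 60348*(-1/27029) = -60348/27029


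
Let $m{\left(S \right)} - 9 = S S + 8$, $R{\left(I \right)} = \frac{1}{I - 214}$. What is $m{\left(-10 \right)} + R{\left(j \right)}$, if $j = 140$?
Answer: $\frac{8657}{74} \approx 116.99$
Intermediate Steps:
$R{\left(I \right)} = \frac{1}{-214 + I}$
$m{\left(S \right)} = 17 + S^{2}$ ($m{\left(S \right)} = 9 + \left(S S + 8\right) = 9 + \left(S^{2} + 8\right) = 9 + \left(8 + S^{2}\right) = 17 + S^{2}$)
$m{\left(-10 \right)} + R{\left(j \right)} = \left(17 + \left(-10\right)^{2}\right) + \frac{1}{-214 + 140} = \left(17 + 100\right) + \frac{1}{-74} = 117 - \frac{1}{74} = \frac{8657}{74}$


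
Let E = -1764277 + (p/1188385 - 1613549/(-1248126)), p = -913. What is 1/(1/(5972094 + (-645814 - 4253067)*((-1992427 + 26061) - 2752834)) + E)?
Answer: -779342392607433767659635/1374974851484831593713013021903 ≈ -5.6680e-7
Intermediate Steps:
E = -237897216633065813/134841292410 (E = -1764277 + (-913/1188385 - 1613549/(-1248126)) = -1764277 + (-913*1/1188385 - 1613549*(-1/1248126)) = -1764277 + (-83/108035 + 1613549/1248126) = -1764277 + 174216171757/134841292410 = -237897216633065813/134841292410 ≈ -1.7643e+6)
1/(1/(5972094 + (-645814 - 4253067)*((-1992427 + 26061) - 2752834)) + E) = 1/(1/(5972094 + (-645814 - 4253067)*((-1992427 + 26061) - 2752834)) - 237897216633065813/134841292410) = 1/(1/(5972094 - 4898881*(-1966366 - 2752834)) - 237897216633065813/134841292410) = 1/(1/(5972094 - 4898881*(-4719200)) - 237897216633065813/134841292410) = 1/(1/(5972094 + 23118799215200) - 237897216633065813/134841292410) = 1/(1/23118805187294 - 237897216633065813/134841292410) = 1/(-1374974851484831593713013021903/779342392607433767659635) = -779342392607433767659635/1374974851484831593713013021903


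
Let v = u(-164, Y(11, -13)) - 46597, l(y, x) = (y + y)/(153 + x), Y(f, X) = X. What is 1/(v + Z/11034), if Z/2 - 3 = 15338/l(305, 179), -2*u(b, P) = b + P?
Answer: -3365370/156513216599 ≈ -2.1502e-5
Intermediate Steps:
l(y, x) = 2*y/(153 + x) (l(y, x) = (2*y)/(153 + x) = 2*y/(153 + x))
u(b, P) = -P/2 - b/2 (u(b, P) = -(b + P)/2 = -(P + b)/2 = -P/2 - b/2)
Z = 5094046/305 (Z = 6 + 2*(15338/((2*305/(153 + 179)))) = 6 + 2*(15338/((2*305/332))) = 6 + 2*(15338/((2*305*(1/332)))) = 6 + 2*(15338/(305/166)) = 6 + 2*(15338*(166/305)) = 6 + 2*(2546108/305) = 6 + 5092216/305 = 5094046/305 ≈ 16702.)
v = -93017/2 (v = (-½*(-13) - ½*(-164)) - 46597 = (13/2 + 82) - 46597 = 177/2 - 46597 = -93017/2 ≈ -46509.)
1/(v + Z/11034) = 1/(-93017/2 + (5094046/305)/11034) = 1/(-93017/2 + (5094046/305)*(1/11034)) = 1/(-93017/2 + 2547023/1682685) = 1/(-156513216599/3365370) = -3365370/156513216599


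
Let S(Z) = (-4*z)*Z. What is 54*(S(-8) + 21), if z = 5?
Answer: 9774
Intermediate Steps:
S(Z) = -20*Z (S(Z) = (-4*5)*Z = -20*Z)
54*(S(-8) + 21) = 54*(-20*(-8) + 21) = 54*(160 + 21) = 54*181 = 9774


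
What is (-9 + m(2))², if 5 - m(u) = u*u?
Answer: 64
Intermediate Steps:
m(u) = 5 - u² (m(u) = 5 - u*u = 5 - u²)
(-9 + m(2))² = (-9 + (5 - 1*2²))² = (-9 + (5 - 1*4))² = (-9 + (5 - 4))² = (-9 + 1)² = (-8)² = 64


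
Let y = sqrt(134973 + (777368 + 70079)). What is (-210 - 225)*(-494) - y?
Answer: 214890 - 2*sqrt(245605) ≈ 2.1390e+5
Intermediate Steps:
y = 2*sqrt(245605) (y = sqrt(134973 + 847447) = sqrt(982420) = 2*sqrt(245605) ≈ 991.17)
(-210 - 225)*(-494) - y = (-210 - 225)*(-494) - 2*sqrt(245605) = -435*(-494) - 2*sqrt(245605) = 214890 - 2*sqrt(245605)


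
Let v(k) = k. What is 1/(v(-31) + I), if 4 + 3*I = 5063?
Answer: 3/4966 ≈ 0.00060411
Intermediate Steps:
I = 5059/3 (I = -4/3 + (⅓)*5063 = -4/3 + 5063/3 = 5059/3 ≈ 1686.3)
1/(v(-31) + I) = 1/(-31 + 5059/3) = 1/(4966/3) = 3/4966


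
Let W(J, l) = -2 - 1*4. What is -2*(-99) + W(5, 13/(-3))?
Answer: 192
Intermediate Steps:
W(J, l) = -6 (W(J, l) = -2 - 4 = -6)
-2*(-99) + W(5, 13/(-3)) = -2*(-99) - 6 = 198 - 6 = 192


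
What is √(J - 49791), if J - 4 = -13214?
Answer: 251*I ≈ 251.0*I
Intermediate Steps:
J = -13210 (J = 4 - 13214 = -13210)
√(J - 49791) = √(-13210 - 49791) = √(-63001) = 251*I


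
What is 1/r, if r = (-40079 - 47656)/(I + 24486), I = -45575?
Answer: 21089/87735 ≈ 0.24037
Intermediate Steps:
r = 87735/21089 (r = (-40079 - 47656)/(-45575 + 24486) = -87735/(-21089) = -87735*(-1/21089) = 87735/21089 ≈ 4.1602)
1/r = 1/(87735/21089) = 21089/87735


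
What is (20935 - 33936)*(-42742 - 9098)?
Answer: 673971840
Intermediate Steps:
(20935 - 33936)*(-42742 - 9098) = -13001*(-51840) = 673971840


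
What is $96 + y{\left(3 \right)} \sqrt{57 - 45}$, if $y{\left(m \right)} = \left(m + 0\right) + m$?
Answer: $96 + 12 \sqrt{3} \approx 116.78$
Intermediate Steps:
$y{\left(m \right)} = 2 m$ ($y{\left(m \right)} = m + m = 2 m$)
$96 + y{\left(3 \right)} \sqrt{57 - 45} = 96 + 2 \cdot 3 \sqrt{57 - 45} = 96 + 6 \sqrt{12} = 96 + 6 \cdot 2 \sqrt{3} = 96 + 12 \sqrt{3}$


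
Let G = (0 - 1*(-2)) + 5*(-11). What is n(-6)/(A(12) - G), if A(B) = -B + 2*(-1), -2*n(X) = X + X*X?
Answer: -5/13 ≈ -0.38462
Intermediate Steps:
n(X) = -X/2 - X²/2 (n(X) = -(X + X*X)/2 = -(X + X²)/2 = -X/2 - X²/2)
G = -53 (G = (0 + 2) - 55 = 2 - 55 = -53)
A(B) = -2 - B (A(B) = -B - 2 = -2 - B)
n(-6)/(A(12) - G) = (-½*(-6)*(1 - 6))/((-2 - 1*12) - 1*(-53)) = (-½*(-6)*(-5))/((-2 - 12) + 53) = -15/(-14 + 53) = -15/39 = -15*1/39 = -5/13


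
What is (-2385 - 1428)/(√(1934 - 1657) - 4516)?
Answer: 5739836/6797993 + 1271*√277/6797993 ≈ 0.84745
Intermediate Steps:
(-2385 - 1428)/(√(1934 - 1657) - 4516) = -3813/(√277 - 4516) = -3813/(-4516 + √277)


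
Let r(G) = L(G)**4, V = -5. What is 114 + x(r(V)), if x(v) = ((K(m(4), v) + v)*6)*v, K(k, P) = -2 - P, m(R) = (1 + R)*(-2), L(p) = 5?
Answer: -7386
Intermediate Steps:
m(R) = -2 - 2*R
r(G) = 625 (r(G) = 5**4 = 625)
x(v) = -12*v (x(v) = (((-2 - v) + v)*6)*v = (-2*6)*v = -12*v)
114 + x(r(V)) = 114 - 12*625 = 114 - 7500 = -7386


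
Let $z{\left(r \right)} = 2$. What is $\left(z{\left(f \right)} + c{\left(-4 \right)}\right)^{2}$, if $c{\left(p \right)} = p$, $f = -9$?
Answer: $4$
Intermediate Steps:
$\left(z{\left(f \right)} + c{\left(-4 \right)}\right)^{2} = \left(2 - 4\right)^{2} = \left(-2\right)^{2} = 4$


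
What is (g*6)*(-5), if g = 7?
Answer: -210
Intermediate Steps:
(g*6)*(-5) = (7*6)*(-5) = 42*(-5) = -210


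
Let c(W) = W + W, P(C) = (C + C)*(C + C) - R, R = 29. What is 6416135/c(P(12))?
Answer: 6416135/1094 ≈ 5864.8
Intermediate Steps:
P(C) = -29 + 4*C**2 (P(C) = (C + C)*(C + C) - 1*29 = (2*C)*(2*C) - 29 = 4*C**2 - 29 = -29 + 4*C**2)
c(W) = 2*W
6416135/c(P(12)) = 6416135/((2*(-29 + 4*12**2))) = 6416135/((2*(-29 + 4*144))) = 6416135/((2*(-29 + 576))) = 6416135/((2*547)) = 6416135/1094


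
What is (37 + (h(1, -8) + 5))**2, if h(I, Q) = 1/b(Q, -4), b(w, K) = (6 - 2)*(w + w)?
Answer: 7219969/4096 ≈ 1762.7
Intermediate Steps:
b(w, K) = 8*w (b(w, K) = 4*(2*w) = 8*w)
h(I, Q) = 1/(8*Q)
(37 + (h(1, -8) + 5))**2 = (37 + ((1/8)/(-8) + 5))**2 = (37 + ((1/8)*(-1/8) + 5))**2 = (37 + (-1/64 + 5))**2 = (37 + 319/64)**2 = (2687/64)**2 = 7219969/4096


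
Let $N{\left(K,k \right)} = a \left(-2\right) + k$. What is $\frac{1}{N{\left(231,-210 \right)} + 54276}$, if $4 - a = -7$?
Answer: $\frac{1}{54044} \approx 1.8503 \cdot 10^{-5}$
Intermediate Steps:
$a = 11$ ($a = 4 - -7 = 4 + 7 = 11$)
$N{\left(K,k \right)} = -22 + k$ ($N{\left(K,k \right)} = 11 \left(-2\right) + k = -22 + k$)
$\frac{1}{N{\left(231,-210 \right)} + 54276} = \frac{1}{\left(-22 - 210\right) + 54276} = \frac{1}{-232 + 54276} = \frac{1}{54044}$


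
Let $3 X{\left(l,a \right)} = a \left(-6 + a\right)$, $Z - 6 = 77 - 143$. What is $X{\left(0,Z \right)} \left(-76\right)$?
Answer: $-100320$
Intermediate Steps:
$Z = -60$ ($Z = 6 + \left(77 - 143\right) = 6 - 66 = -60$)
$X{\left(l,a \right)} = \frac{a \left(-6 + a\right)}{3}$
$X{\left(0,Z \right)} \left(-76\right) = \frac{1}{3} \left(-60\right) \left(-6 - 60\right) \left(-76\right) = \frac{1}{3} \left(-60\right) \left(-66\right) \left(-76\right) = 1320 \left(-76\right) = -100320$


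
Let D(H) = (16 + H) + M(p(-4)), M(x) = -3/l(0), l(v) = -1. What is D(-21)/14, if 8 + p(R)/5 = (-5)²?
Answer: -⅐ ≈ -0.14286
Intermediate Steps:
p(R) = 85 (p(R) = -40 + 5*(-5)² = -40 + 5*25 = -40 + 125 = 85)
M(x) = 3 (M(x) = -3/(-1) = -3*(-1) = 3)
D(H) = 19 + H (D(H) = (16 + H) + 3 = 19 + H)
D(-21)/14 = (19 - 21)/14 = (1/14)*(-2) = -⅐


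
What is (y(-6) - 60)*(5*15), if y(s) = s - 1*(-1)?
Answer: -4875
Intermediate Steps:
y(s) = 1 + s (y(s) = s + 1 = 1 + s)
(y(-6) - 60)*(5*15) = ((1 - 6) - 60)*(5*15) = (-5 - 60)*75 = -65*75 = -4875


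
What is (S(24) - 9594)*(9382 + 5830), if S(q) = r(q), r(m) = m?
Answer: -145578840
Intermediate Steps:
S(q) = q
(S(24) - 9594)*(9382 + 5830) = (24 - 9594)*(9382 + 5830) = -9570*15212 = -145578840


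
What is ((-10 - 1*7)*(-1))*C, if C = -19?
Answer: -323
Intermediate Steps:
((-10 - 1*7)*(-1))*C = ((-10 - 1*7)*(-1))*(-19) = ((-10 - 7)*(-1))*(-19) = -17*(-1)*(-19) = 17*(-19) = -323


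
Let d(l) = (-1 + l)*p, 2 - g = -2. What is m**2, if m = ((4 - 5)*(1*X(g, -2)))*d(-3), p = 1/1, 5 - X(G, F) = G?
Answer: 16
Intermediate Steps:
g = 4 (g = 2 - 1*(-2) = 2 + 2 = 4)
X(G, F) = 5 - G
p = 1
d(l) = -1 + l (d(l) = (-1 + l)*1 = -1 + l)
m = 4 (m = ((4 - 5)*(1*(5 - 1*4)))*(-1 - 3) = -(5 - 4)*(-4) = -1*(-4) = 4)
m**2 = 4**2 = 16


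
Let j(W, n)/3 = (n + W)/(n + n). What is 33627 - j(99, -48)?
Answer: 1076115/32 ≈ 33629.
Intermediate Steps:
j(W, n) = 3*(W + n)/(2*n) (j(W, n) = 3*((n + W)/(n + n)) = 3*((W + n)/((2*n))) = 3*((W + n)*(1/(2*n))) = 3*((W + n)/(2*n)) = 3*(W + n)/(2*n))
33627 - j(99, -48) = 33627 - 3*(99 - 48)/(2*(-48)) = 33627 - 3*(-1)*51/(2*48) = 33627 - 1*(-51/32) = 33627 + 51/32 = 1076115/32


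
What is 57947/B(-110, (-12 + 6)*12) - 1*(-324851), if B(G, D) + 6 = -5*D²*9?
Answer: 75783132439/233286 ≈ 3.2485e+5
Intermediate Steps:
B(G, D) = -6 - 45*D² (B(G, D) = -6 - 5*D²*9 = -6 - 45*D²)
57947/B(-110, (-12 + 6)*12) - 1*(-324851) = 57947/(-6 - 45*144*(-12 + 6)²) - 1*(-324851) = 57947/(-6 - 45*(-6*12)²) + 324851 = 57947/(-6 - 45*(-72)²) + 324851 = 57947/(-6 - 45*5184) + 324851 = 57947/(-6 - 233280) + 324851 = 57947/(-233286) + 324851 = 57947*(-1/233286) + 324851 = -57947/233286 + 324851 = 75783132439/233286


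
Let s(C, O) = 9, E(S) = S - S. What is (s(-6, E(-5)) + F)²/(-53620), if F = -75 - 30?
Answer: -2304/13405 ≈ -0.17188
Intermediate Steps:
E(S) = 0
F = -105
(s(-6, E(-5)) + F)²/(-53620) = (9 - 105)²/(-53620) = (-96)²*(-1/53620) = 9216*(-1/53620) = -2304/13405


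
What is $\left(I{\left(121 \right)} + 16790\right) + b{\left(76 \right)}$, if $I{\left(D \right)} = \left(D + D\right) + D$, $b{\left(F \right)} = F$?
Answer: $17229$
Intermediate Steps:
$I{\left(D \right)} = 3 D$ ($I{\left(D \right)} = 2 D + D = 3 D$)
$\left(I{\left(121 \right)} + 16790\right) + b{\left(76 \right)} = \left(3 \cdot 121 + 16790\right) + 76 = \left(363 + 16790\right) + 76 = 17153 + 76 = 17229$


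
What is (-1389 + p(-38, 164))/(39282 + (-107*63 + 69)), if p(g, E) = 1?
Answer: -694/16305 ≈ -0.042564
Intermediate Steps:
(-1389 + p(-38, 164))/(39282 + (-107*63 + 69)) = (-1389 + 1)/(39282 + (-107*63 + 69)) = -1388/(39282 + (-6741 + 69)) = -1388/(39282 - 6672) = -1388/32610 = -1388*1/32610 = -694/16305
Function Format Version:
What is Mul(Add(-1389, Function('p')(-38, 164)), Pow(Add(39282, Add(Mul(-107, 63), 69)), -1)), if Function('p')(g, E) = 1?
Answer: Rational(-694, 16305) ≈ -0.042564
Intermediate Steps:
Mul(Add(-1389, Function('p')(-38, 164)), Pow(Add(39282, Add(Mul(-107, 63), 69)), -1)) = Mul(Add(-1389, 1), Pow(Add(39282, Add(Mul(-107, 63), 69)), -1)) = Mul(-1388, Pow(Add(39282, Add(-6741, 69)), -1)) = Mul(-1388, Pow(Add(39282, -6672), -1)) = Mul(-1388, Pow(32610, -1)) = Mul(-1388, Rational(1, 32610)) = Rational(-694, 16305)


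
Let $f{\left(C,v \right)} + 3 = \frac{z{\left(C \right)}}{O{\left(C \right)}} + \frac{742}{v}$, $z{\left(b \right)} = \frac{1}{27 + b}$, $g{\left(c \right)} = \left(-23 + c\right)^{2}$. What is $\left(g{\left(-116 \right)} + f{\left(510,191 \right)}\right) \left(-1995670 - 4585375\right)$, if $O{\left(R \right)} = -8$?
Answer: $- \frac{104337874175094005}{820536} \approx -1.2716 \cdot 10^{11}$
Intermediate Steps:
$f{\left(C,v \right)} = -3 + \frac{742}{v} - \frac{1}{8 \left(27 + C\right)}$ ($f{\left(C,v \right)} = -3 + \left(\frac{1}{\left(27 + C\right) \left(-8\right)} + \frac{742}{v}\right) = -3 + \left(\frac{1}{27 + C} \left(- \frac{1}{8}\right) + \frac{742}{v}\right) = -3 - \left(- \frac{742}{v} + \frac{1}{8 \left(27 + C\right)}\right) = -3 + \frac{742}{v} - \frac{1}{8 \left(27 + C\right)}$)
$\left(g{\left(-116 \right)} + f{\left(510,191 \right)}\right) \left(-1995670 - 4585375\right) = \left(\left(-23 - 116\right)^{2} + \frac{160272 - 191 + 5936 \cdot 510 - 4584 \left(27 + 510\right)}{8 \cdot 191 \left(27 + 510\right)}\right) \left(-1995670 - 4585375\right) = \left(\left(-139\right)^{2} + \frac{1}{8} \cdot \frac{1}{191} \cdot \frac{1}{537} \left(160272 - 191 + 3027360 - 4584 \cdot 537\right)\right) \left(-6581045\right) = \left(19321 + \frac{1}{8} \cdot \frac{1}{191} \cdot \frac{1}{537} \left(160272 - 191 + 3027360 - 2461608\right)\right) \left(-6581045\right) = \left(19321 + \frac{1}{8} \cdot \frac{1}{191} \cdot \frac{1}{537} \cdot 725833\right) \left(-6581045\right) = \left(19321 + \frac{725833}{820536}\right) \left(-6581045\right) = \frac{15854301889}{820536} \left(-6581045\right) = - \frac{104337874175094005}{820536}$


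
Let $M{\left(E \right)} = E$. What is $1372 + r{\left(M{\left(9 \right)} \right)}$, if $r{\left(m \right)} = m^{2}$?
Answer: $1453$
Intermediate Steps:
$1372 + r{\left(M{\left(9 \right)} \right)} = 1372 + 9^{2} = 1372 + 81 = 1453$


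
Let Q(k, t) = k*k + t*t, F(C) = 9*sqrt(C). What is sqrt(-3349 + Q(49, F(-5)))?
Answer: I*sqrt(1353) ≈ 36.783*I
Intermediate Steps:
Q(k, t) = k**2 + t**2
sqrt(-3349 + Q(49, F(-5))) = sqrt(-3349 + (49**2 + (9*sqrt(-5))**2)) = sqrt(-3349 + (2401 + (9*(I*sqrt(5)))**2)) = sqrt(-3349 + (2401 + (9*I*sqrt(5))**2)) = sqrt(-3349 + (2401 - 405)) = sqrt(-3349 + 1996) = sqrt(-1353) = I*sqrt(1353)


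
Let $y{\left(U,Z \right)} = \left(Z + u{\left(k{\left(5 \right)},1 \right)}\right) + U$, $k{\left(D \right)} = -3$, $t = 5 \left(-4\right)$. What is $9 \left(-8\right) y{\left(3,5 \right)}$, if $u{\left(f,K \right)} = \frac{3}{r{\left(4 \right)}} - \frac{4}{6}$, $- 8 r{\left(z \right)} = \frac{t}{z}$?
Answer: $- \frac{4368}{5} \approx -873.6$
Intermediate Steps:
$t = -20$
$r{\left(z \right)} = \frac{5}{2 z}$ ($r{\left(z \right)} = - \frac{\left(-20\right) \frac{1}{z}}{8} = \frac{5}{2 z}$)
$u{\left(f,K \right)} = \frac{62}{15}$ ($u{\left(f,K \right)} = \frac{3}{\frac{5}{2} \cdot \frac{1}{4}} - \frac{4}{6} = \frac{3}{\frac{5}{2} \cdot \frac{1}{4}} - \frac{2}{3} = \frac{3}{\frac{5}{8}} - \frac{2}{3} = 3 \cdot \frac{8}{5} - \frac{2}{3} = \frac{24}{5} - \frac{2}{3} = \frac{62}{15}$)
$y{\left(U,Z \right)} = \frac{62}{15} + U + Z$ ($y{\left(U,Z \right)} = \left(Z + \frac{62}{15}\right) + U = \left(\frac{62}{15} + Z\right) + U = \frac{62}{15} + U + Z$)
$9 \left(-8\right) y{\left(3,5 \right)} = 9 \left(-8\right) \left(\frac{62}{15} + 3 + 5\right) = \left(-72\right) \frac{182}{15} = - \frac{4368}{5}$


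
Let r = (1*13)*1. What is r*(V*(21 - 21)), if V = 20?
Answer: 0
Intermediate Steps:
r = 13 (r = 13*1 = 13)
r*(V*(21 - 21)) = 13*(20*(21 - 21)) = 13*(20*0) = 13*0 = 0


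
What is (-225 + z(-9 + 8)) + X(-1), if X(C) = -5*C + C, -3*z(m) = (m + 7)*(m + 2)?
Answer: -223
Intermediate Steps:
z(m) = -(2 + m)*(7 + m)/3 (z(m) = -(m + 7)*(m + 2)/3 = -(7 + m)*(2 + m)/3 = -(2 + m)*(7 + m)/3)
X(C) = -4*C
(-225 + z(-9 + 8)) + X(-1) = (-225 + (-14/3 - 3*(-9 + 8) - (-9 + 8)²/3)) - 4*(-1) = (-225 + (-14/3 - 3*(-1) - ⅓*(-1)²)) + 4 = (-225 + (-14/3 + 3 - ⅓*1)) + 4 = (-225 + (-14/3 + 3 - ⅓)) + 4 = (-225 - 2) + 4 = -227 + 4 = -223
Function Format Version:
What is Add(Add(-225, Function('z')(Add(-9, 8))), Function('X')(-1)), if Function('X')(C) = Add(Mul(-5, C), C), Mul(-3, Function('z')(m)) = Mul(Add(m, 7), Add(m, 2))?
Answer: -223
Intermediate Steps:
Function('z')(m) = Mul(Rational(-1, 3), Add(2, m), Add(7, m)) (Function('z')(m) = Mul(Rational(-1, 3), Mul(Add(m, 7), Add(m, 2))) = Mul(Rational(-1, 3), Mul(Add(7, m), Add(2, m))) = Mul(Rational(-1, 3), Mul(Add(2, m), Add(7, m))) = Mul(Rational(-1, 3), Add(2, m), Add(7, m)))
Function('X')(C) = Mul(-4, C)
Add(Add(-225, Function('z')(Add(-9, 8))), Function('X')(-1)) = Add(Add(-225, Add(Rational(-14, 3), Mul(-3, Add(-9, 8)), Mul(Rational(-1, 3), Pow(Add(-9, 8), 2)))), Mul(-4, -1)) = Add(Add(-225, Add(Rational(-14, 3), Mul(-3, -1), Mul(Rational(-1, 3), Pow(-1, 2)))), 4) = Add(Add(-225, Add(Rational(-14, 3), 3, Mul(Rational(-1, 3), 1))), 4) = Add(Add(-225, Add(Rational(-14, 3), 3, Rational(-1, 3))), 4) = Add(Add(-225, -2), 4) = Add(-227, 4) = -223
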